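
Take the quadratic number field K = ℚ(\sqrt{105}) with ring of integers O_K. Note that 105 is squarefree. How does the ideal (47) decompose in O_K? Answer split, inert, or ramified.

Since 105 ≡ 1 mod 4, the ring of integers is ℤ[(1+√105)/2] with discriminant 105.
disc(K) = 105 is not divisible by 47; 47 is unramified.
Compute (105/47) via Euler: 11^((47-1)/2) mod 47 = 46, so (105/47) = -1.
d is a non-residue mod p, hence 47 remains inert in O_K.

remains prime (inert)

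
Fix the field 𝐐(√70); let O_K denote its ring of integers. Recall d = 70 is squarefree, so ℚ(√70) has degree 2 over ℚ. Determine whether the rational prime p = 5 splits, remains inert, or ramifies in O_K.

p ramifies

Since 70 ≢ 1 mod 4, the ring of integers is ℤ[√70] with discriminant 4·70 = 280.
Ramification test: 5 | 280. The prime 5 ramifies in K.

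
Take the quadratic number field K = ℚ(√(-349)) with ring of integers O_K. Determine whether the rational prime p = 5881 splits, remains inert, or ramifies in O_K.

inert

Since -349 ≢ 1 mod 4, the ring of integers is ℤ[√-349] with discriminant 4·(-349) = -1396.
Since gcd(5881, -1396) = 1 the prime 5881 does not ramify.
(-349/5881) = 5532^2940 mod 5881 = 5880, giving Legendre symbol -1.
d is a non-residue mod p, hence 5881 remains inert in O_K.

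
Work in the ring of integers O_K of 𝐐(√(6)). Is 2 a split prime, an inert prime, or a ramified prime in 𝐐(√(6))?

6 mod 4 = 2, hence disc K = 4·6 = 24 and O_K = ℤ[√6].
Ramification test: 2 | 24. The prime 2 ramifies in K.

ramified — (2) = 𝔭²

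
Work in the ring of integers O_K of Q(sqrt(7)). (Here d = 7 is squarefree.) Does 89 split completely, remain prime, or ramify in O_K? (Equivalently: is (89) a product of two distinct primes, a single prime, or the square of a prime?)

inert

d = 7 ≡ 3 (mod 4), so O_K = ℤ[√7] and disc(K) = 4d = 28.
Since gcd(89, 28) = 1 the prime 89 does not ramify.
Euler's criterion: 7^44 mod 89 = 88. Thus (7|89) = -1.
Legendre symbol -1 ⇒ 89 is inert.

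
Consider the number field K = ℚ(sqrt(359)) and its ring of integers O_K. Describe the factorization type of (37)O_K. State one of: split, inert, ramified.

359 mod 4 = 3, hence disc K = 4·359 = 1436 and O_K = ℤ[√359].
Since gcd(37, 1436) = 1 the prime 37 does not ramify.
Legendre symbol by Euler's criterion: (359/37) ≡ 359^18 ≡ 1 (mod 37), i.e. (359/37) = 1.
Legendre symbol 1 ⇒ 37 is split.

37 splits in O_K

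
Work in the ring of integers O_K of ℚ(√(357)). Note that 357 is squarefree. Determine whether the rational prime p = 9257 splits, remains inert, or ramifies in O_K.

357 mod 4 = 1, hence disc K = 357 and O_K = ℤ[(1+√357)/2].
Since gcd(9257, 357) = 1 the prime 9257 does not ramify.
Euler's criterion: 357^4628 mod 9257 = 1. Thus (357|9257) = 1.
Legendre symbol 1 ⇒ 9257 is split.

p splits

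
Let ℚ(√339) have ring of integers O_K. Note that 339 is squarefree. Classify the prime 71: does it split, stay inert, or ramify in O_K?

Since 339 ≢ 1 mod 4, the ring of integers is ℤ[√339] with discriminant 4·339 = 1356.
Since gcd(71, 1356) = 1 the prime 71 does not ramify.
(339/71) = 55^35 mod 71 = 70, giving Legendre symbol -1.
Legendre symbol -1 ⇒ 71 is inert.

remains prime (inert)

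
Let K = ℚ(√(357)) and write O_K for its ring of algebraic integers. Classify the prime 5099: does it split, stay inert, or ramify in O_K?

Since 357 ≡ 1 mod 4, the ring of integers is ℤ[(1+√357)/2] with discriminant 357.
5099 ∤ 357, so 5099 is unramified.
Legendre symbol by Euler's criterion: (357/5099) ≡ 357^2549 ≡ 1 (mod 5099), i.e. (357/5099) = 1.
d is a quadratic residue mod p, hence 5099 splits in O_K.

split — (5099) = 𝔭₁𝔭₂ with 𝔭₁ ≠ 𝔭₂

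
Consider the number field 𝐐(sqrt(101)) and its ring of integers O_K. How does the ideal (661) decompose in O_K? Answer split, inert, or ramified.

Since 101 ≡ 1 mod 4, the ring of integers is ℤ[(1+√101)/2] with discriminant 101.
Since gcd(661, 101) = 1 the prime 661 does not ramify.
Legendre symbol by Euler's criterion: (101/661) ≡ 101^330 ≡ 660 (mod 661), i.e. (101/661) = -1.
Legendre symbol -1 ⇒ 661 is inert.

661 remains inert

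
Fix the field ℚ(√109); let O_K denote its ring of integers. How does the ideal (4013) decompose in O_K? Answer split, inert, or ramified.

Since 109 ≡ 1 mod 4, the ring of integers is ℤ[(1+√109)/2] with discriminant 109.
4013 ∤ 109, so 4013 is unramified.
Compute (109/4013) via Euler: 109^((4013-1)/2) mod 4013 = 1, so (109/4013) = 1.
Legendre symbol 1 ⇒ 4013 is split.

split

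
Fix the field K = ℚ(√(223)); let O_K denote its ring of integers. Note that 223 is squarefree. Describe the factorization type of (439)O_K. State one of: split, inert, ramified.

439 splits in O_K

Since 223 ≢ 1 mod 4, the ring of integers is ℤ[√223] with discriminant 4·223 = 892.
disc(K) = 892 is not divisible by 439; 439 is unramified.
(223/439) = 223^219 mod 439 = 1, giving Legendre symbol 1.
d is a quadratic residue mod p, hence 439 splits in O_K.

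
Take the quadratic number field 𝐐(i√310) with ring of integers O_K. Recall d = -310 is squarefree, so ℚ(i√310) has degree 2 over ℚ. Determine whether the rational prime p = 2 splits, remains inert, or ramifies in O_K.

Since -310 ≢ 1 mod 4, the ring of integers is ℤ[√-310] with discriminant 4·(-310) = -1240.
disc(K) = -1240 = 2·(-620), so p = 2 is ramified.

p ramifies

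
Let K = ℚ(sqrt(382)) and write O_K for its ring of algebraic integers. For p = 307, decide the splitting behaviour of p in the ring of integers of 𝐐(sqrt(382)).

382 mod 4 = 2, hence disc K = 4·382 = 1528 and O_K = ℤ[√382].
307 ∤ 1528, so 307 is unramified.
(382/307) = 75^153 mod 307 = 306, giving Legendre symbol -1.
d is a non-residue mod p, hence 307 remains inert in O_K.

307 remains inert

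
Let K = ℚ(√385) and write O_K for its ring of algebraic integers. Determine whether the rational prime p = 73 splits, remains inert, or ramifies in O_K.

inert

d = 385 ≡ 1 (mod 4), so O_K = ℤ[(1+√385)/2] and disc(K) = d = 385.
disc(K) = 385 is not divisible by 73; 73 is unramified.
Legendre symbol by Euler's criterion: (385/73) ≡ 385^36 ≡ 72 (mod 73), i.e. (385/73) = -1.
Legendre symbol -1 ⇒ 73 is inert.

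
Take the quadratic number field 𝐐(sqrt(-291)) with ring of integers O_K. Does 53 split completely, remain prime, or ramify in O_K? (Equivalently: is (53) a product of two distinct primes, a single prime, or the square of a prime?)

-291 mod 4 = 1, hence disc K = -291 and O_K = ℤ[(1+√-291)/2].
Since gcd(53, -291) = 1 the prime 53 does not ramify.
Compute (-291/53) via Euler: 27^((53-1)/2) mod 53 = 52, so (-291/53) = -1.
(-291/53) = -1, so 53 is inert.

remains prime (inert)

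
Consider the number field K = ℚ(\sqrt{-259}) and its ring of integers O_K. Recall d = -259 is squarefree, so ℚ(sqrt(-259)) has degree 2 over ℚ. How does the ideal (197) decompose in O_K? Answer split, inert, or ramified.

197 splits in O_K

-259 mod 4 = 1, hence disc K = -259 and O_K = ℤ[(1+√-259)/2].
Since gcd(197, -259) = 1 the prime 197 does not ramify.
Compute (-259/197) via Euler: 135^((197-1)/2) mod 197 = 1, so (-259/197) = 1.
d is a quadratic residue mod p, hence 197 splits in O_K.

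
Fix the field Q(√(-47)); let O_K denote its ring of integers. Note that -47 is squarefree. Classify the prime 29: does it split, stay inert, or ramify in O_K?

-47 mod 4 = 1, hence disc K = -47 and O_K = ℤ[(1+√-47)/2].
Since gcd(29, -47) = 1 the prime 29 does not ramify.
(-47/29) = 11^14 mod 29 = 28, giving Legendre symbol -1.
Legendre symbol -1 ⇒ 29 is inert.

29 remains inert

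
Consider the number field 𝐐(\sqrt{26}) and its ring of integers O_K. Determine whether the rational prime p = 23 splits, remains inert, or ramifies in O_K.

26 mod 4 = 2, hence disc K = 4·26 = 104 and O_K = ℤ[√26].
disc(K) = 104 is not divisible by 23; 23 is unramified.
Legendre symbol by Euler's criterion: (26/23) ≡ 26^11 ≡ 1 (mod 23), i.e. (26/23) = 1.
d is a quadratic residue mod p, hence 23 splits in O_K.

split — (23) = 𝔭₁𝔭₂ with 𝔭₁ ≠ 𝔭₂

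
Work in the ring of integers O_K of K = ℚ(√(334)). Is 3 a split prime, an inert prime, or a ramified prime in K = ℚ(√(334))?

p splits

d = 334 ≡ 2 (mod 4), so O_K = ℤ[√334] and disc(K) = 4d = 1336.
3 ∤ 1336, so 3 is unramified.
Compute (334/3) via Euler: 1^((3-1)/2) mod 3 = 1, so (334/3) = 1.
(334/3) = 1, so 3 splits.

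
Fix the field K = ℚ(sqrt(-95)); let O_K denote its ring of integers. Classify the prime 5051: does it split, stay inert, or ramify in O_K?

d = -95 ≡ 1 (mod 4), so O_K = ℤ[(1+√-95)/2] and disc(K) = d = -95.
disc(K) = -95 is not divisible by 5051; 5051 is unramified.
Euler's criterion: (-95)^2525 mod 5051 = 1. Thus (-95|5051) = 1.
Legendre symbol 1 ⇒ 5051 is split.

p splits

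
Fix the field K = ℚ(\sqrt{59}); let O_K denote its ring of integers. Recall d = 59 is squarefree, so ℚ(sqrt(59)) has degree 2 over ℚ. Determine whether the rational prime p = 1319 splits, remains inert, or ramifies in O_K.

59 mod 4 = 3, hence disc K = 4·59 = 236 and O_K = ℤ[√59].
disc(K) = 236 is not divisible by 1319; 1319 is unramified.
Legendre symbol by Euler's criterion: (59/1319) ≡ 59^659 ≡ 1318 (mod 1319), i.e. (59/1319) = -1.
(59/1319) = -1, so 1319 is inert.

inert — (1319) stays prime in O_K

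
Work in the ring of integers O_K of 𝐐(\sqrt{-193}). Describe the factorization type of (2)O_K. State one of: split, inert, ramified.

ramifies in O_K

d = -193 ≡ 3 (mod 4), so O_K = ℤ[√-193] and disc(K) = 4d = -772.
2 divides disc(K) = -772, so 2 ramifies.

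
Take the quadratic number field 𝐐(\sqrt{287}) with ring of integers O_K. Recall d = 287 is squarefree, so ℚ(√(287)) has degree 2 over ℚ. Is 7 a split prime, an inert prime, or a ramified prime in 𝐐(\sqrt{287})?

287 mod 4 = 3, hence disc K = 4·287 = 1148 and O_K = ℤ[√287].
7 divides disc(K) = 1148, so 7 ramifies.

ramifies in O_K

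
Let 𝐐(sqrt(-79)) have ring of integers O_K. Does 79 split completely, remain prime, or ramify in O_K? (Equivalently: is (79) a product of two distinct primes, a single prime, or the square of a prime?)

ramifies in O_K

d = -79 ≡ 1 (mod 4), so O_K = ℤ[(1+√-79)/2] and disc(K) = d = -79.
Ramification test: 79 | -79. The prime 79 ramifies in K.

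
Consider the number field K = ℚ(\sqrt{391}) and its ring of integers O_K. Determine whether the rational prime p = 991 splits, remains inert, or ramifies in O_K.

391 mod 4 = 3, hence disc K = 4·391 = 1564 and O_K = ℤ[√391].
Since gcd(991, 1564) = 1 the prime 991 does not ramify.
Compute (391/991) via Euler: 391^((991-1)/2) mod 991 = 1, so (391/991) = 1.
Legendre symbol 1 ⇒ 991 is split.

991 splits in O_K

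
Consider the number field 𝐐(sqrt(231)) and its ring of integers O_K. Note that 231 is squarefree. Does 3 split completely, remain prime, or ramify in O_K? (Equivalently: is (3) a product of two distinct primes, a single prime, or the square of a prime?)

ramified

231 mod 4 = 3, hence disc K = 4·231 = 924 and O_K = ℤ[√231].
3 divides disc(K) = 924, so 3 ramifies.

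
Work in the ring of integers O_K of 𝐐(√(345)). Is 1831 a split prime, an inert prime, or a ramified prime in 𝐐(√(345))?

inert

345 mod 4 = 1, hence disc K = 345 and O_K = ℤ[(1+√345)/2].
1831 ∤ 345, so 1831 is unramified.
Compute (345/1831) via Euler: 345^((1831-1)/2) mod 1831 = 1830, so (345/1831) = -1.
(345/1831) = -1, so 1831 is inert.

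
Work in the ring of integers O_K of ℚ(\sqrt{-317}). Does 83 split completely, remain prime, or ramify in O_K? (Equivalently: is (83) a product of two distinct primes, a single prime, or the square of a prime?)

-317 mod 4 = 3, hence disc K = 4·(-317) = -1268 and O_K = ℤ[√-317].
disc(K) = -1268 is not divisible by 83; 83 is unramified.
Legendre symbol by Euler's criterion: (-317/83) ≡ (-317)^41 ≡ 82 (mod 83), i.e. (-317/83) = -1.
d is a non-residue mod p, hence 83 remains inert in O_K.

inert — (83) stays prime in O_K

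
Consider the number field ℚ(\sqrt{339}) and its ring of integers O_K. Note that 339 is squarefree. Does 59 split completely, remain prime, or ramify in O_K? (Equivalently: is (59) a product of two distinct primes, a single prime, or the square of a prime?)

inert

Since 339 ≢ 1 mod 4, the ring of integers is ℤ[√339] with discriminant 4·339 = 1356.
59 ∤ 1356, so 59 is unramified.
Euler's criterion: 339^29 mod 59 = 58. Thus (339|59) = -1.
Legendre symbol -1 ⇒ 59 is inert.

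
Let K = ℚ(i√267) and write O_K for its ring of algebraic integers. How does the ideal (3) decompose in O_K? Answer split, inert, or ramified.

-267 mod 4 = 1, hence disc K = -267 and O_K = ℤ[(1+√-267)/2].
disc(K) = -267 = 3·(-89), so p = 3 is ramified.

3 is ramified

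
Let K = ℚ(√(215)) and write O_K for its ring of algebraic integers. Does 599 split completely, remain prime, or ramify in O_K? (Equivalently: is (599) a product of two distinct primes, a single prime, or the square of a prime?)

d = 215 ≡ 3 (mod 4), so O_K = ℤ[√215] and disc(K) = 4d = 860.
Since gcd(599, 860) = 1 the prime 599 does not ramify.
Legendre symbol by Euler's criterion: (215/599) ≡ 215^299 ≡ 598 (mod 599), i.e. (215/599) = -1.
Legendre symbol -1 ⇒ 599 is inert.

inert — (599) stays prime in O_K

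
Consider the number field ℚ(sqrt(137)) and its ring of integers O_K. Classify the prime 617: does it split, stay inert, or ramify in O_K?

Since 137 ≡ 1 mod 4, the ring of integers is ℤ[(1+√137)/2] with discriminant 137.
disc(K) = 137 is not divisible by 617; 617 is unramified.
Compute (137/617) via Euler: 137^((617-1)/2) mod 617 = 1, so (137/617) = 1.
d is a quadratic residue mod p, hence 617 splits in O_K.

split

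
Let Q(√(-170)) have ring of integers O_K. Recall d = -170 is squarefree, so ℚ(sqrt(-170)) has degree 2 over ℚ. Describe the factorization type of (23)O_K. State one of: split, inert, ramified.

-170 mod 4 = 2, hence disc K = 4·(-170) = -680 and O_K = ℤ[√-170].
Since gcd(23, -680) = 1 the prime 23 does not ramify.
Euler's criterion: (-170)^11 mod 23 = 22. Thus (-170|23) = -1.
d is a non-residue mod p, hence 23 remains inert in O_K.

inert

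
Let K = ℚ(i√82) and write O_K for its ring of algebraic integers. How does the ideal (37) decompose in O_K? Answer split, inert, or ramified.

-82 mod 4 = 2, hence disc K = 4·(-82) = -328 and O_K = ℤ[√-82].
disc(K) = -328 is not divisible by 37; 37 is unramified.
Compute (-82/37) via Euler: 29^((37-1)/2) mod 37 = 36, so (-82/37) = -1.
(-82/37) = -1, so 37 is inert.

p is inert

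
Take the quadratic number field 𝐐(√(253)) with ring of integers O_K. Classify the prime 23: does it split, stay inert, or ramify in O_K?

23 is ramified

Since 253 ≡ 1 mod 4, the ring of integers is ℤ[(1+√253)/2] with discriminant 253.
Ramification test: 23 | 253. The prime 23 ramifies in K.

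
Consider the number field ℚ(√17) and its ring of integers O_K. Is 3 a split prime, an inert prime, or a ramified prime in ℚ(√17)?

17 mod 4 = 1, hence disc K = 17 and O_K = ℤ[(1+√17)/2].
disc(K) = 17 is not divisible by 3; 3 is unramified.
Compute (17/3) via Euler: 2^((3-1)/2) mod 3 = 2, so (17/3) = -1.
Legendre symbol -1 ⇒ 3 is inert.

remains prime (inert)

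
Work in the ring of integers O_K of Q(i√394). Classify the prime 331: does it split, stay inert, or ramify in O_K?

d = -394 ≡ 2 (mod 4), so O_K = ℤ[√-394] and disc(K) = 4d = -1576.
disc(K) = -1576 is not divisible by 331; 331 is unramified.
Euler's criterion: (-394)^165 mod 331 = 1. Thus (-394|331) = 1.
(-394/331) = 1, so 331 splits.

331 splits in O_K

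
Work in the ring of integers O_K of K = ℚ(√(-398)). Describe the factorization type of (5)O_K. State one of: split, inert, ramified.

d = -398 ≡ 2 (mod 4), so O_K = ℤ[√-398] and disc(K) = 4d = -1592.
Since gcd(5, -1592) = 1 the prime 5 does not ramify.
(-398/5) = 2^2 mod 5 = 4, giving Legendre symbol -1.
d is a non-residue mod p, hence 5 remains inert in O_K.

p is inert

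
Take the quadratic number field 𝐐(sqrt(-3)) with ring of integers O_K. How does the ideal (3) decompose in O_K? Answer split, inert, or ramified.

-3 mod 4 = 1, hence disc K = -3 and O_K = ℤ[(1+√-3)/2].
disc(K) = -3 = 3·(-1), so p = 3 is ramified.

ramified — (3) = 𝔭²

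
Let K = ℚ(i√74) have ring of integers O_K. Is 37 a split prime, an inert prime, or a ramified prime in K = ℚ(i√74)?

ramifies in O_K

Since -74 ≢ 1 mod 4, the ring of integers is ℤ[√-74] with discriminant 4·(-74) = -296.
37 divides disc(K) = -296, so 37 ramifies.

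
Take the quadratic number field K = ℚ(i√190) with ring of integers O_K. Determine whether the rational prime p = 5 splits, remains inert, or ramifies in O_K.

-190 mod 4 = 2, hence disc K = 4·(-190) = -760 and O_K = ℤ[√-190].
Ramification test: 5 | -760. The prime 5 ramifies in K.

p ramifies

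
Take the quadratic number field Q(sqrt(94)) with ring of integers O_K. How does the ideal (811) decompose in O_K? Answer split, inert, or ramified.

Since 94 ≢ 1 mod 4, the ring of integers is ℤ[√94] with discriminant 4·94 = 376.
811 ∤ 376, so 811 is unramified.
Euler's criterion: 94^405 mod 811 = 1. Thus (94|811) = 1.
d is a quadratic residue mod p, hence 811 splits in O_K.

p splits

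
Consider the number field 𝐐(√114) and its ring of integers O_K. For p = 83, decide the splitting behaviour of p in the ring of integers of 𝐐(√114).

Since 114 ≢ 1 mod 4, the ring of integers is ℤ[√114] with discriminant 4·114 = 456.
83 ∤ 456, so 83 is unramified.
Euler's criterion: 114^41 mod 83 = 1. Thus (114|83) = 1.
Legendre symbol 1 ⇒ 83 is split.

p splits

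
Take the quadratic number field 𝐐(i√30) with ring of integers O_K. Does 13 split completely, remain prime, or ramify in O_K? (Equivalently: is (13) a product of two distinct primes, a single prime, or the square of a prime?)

-30 mod 4 = 2, hence disc K = 4·(-30) = -120 and O_K = ℤ[√-30].
disc(K) = -120 is not divisible by 13; 13 is unramified.
Compute (-30/13) via Euler: 9^((13-1)/2) mod 13 = 1, so (-30/13) = 1.
d is a quadratic residue mod p, hence 13 splits in O_K.

split — (13) = 𝔭₁𝔭₂ with 𝔭₁ ≠ 𝔭₂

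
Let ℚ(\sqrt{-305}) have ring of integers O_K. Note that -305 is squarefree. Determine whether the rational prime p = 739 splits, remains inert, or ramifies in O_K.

739 splits in O_K

d = -305 ≡ 3 (mod 4), so O_K = ℤ[√-305] and disc(K) = 4d = -1220.
disc(K) = -1220 is not divisible by 739; 739 is unramified.
Compute (-305/739) via Euler: 434^((739-1)/2) mod 739 = 1, so (-305/739) = 1.
(-305/739) = 1, so 739 splits.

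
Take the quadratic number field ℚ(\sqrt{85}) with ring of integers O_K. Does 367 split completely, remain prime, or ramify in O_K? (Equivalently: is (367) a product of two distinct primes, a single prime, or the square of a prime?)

d = 85 ≡ 1 (mod 4), so O_K = ℤ[(1+√85)/2] and disc(K) = d = 85.
disc(K) = 85 is not divisible by 367; 367 is unramified.
Legendre symbol by Euler's criterion: (85/367) ≡ 85^183 ≡ 1 (mod 367), i.e. (85/367) = 1.
(85/367) = 1, so 367 splits.

split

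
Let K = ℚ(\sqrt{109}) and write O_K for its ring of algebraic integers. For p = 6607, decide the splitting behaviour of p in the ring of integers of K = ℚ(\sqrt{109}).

Since 109 ≡ 1 mod 4, the ring of integers is ℤ[(1+√109)/2] with discriminant 109.
disc(K) = 109 is not divisible by 6607; 6607 is unramified.
Euler's criterion: 109^3303 mod 6607 = 6606. Thus (109|6607) = -1.
d is a non-residue mod p, hence 6607 remains inert in O_K.

inert — (6607) stays prime in O_K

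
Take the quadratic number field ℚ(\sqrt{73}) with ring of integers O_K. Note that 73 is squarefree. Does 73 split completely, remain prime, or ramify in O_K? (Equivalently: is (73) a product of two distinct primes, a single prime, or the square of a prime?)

ramified — (73) = 𝔭²

73 mod 4 = 1, hence disc K = 73 and O_K = ℤ[(1+√73)/2].
73 divides disc(K) = 73, so 73 ramifies.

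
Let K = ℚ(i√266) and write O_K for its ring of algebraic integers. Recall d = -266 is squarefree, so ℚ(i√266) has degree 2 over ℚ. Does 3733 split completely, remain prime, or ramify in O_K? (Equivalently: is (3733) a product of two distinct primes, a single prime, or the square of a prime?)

Since -266 ≢ 1 mod 4, the ring of integers is ℤ[√-266] with discriminant 4·(-266) = -1064.
3733 ∤ -1064, so 3733 is unramified.
Euler's criterion: (-266)^1866 mod 3733 = 3732. Thus (-266|3733) = -1.
(-266/3733) = -1, so 3733 is inert.

inert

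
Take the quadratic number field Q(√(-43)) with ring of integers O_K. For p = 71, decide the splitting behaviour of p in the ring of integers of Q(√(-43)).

-43 mod 4 = 1, hence disc K = -43 and O_K = ℤ[(1+√-43)/2].
Since gcd(71, -43) = 1 the prime 71 does not ramify.
Legendre symbol by Euler's criterion: (-43/71) ≡ (-43)^35 ≡ 70 (mod 71), i.e. (-43/71) = -1.
Legendre symbol -1 ⇒ 71 is inert.

inert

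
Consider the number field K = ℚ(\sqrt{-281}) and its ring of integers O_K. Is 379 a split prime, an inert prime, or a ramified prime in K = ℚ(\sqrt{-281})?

Since -281 ≢ 1 mod 4, the ring of integers is ℤ[√-281] with discriminant 4·(-281) = -1124.
disc(K) = -1124 is not divisible by 379; 379 is unramified.
Compute (-281/379) via Euler: 98^((379-1)/2) mod 379 = 378, so (-281/379) = -1.
d is a non-residue mod p, hence 379 remains inert in O_K.

inert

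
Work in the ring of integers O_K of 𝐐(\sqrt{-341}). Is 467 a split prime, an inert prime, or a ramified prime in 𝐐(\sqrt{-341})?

d = -341 ≡ 3 (mod 4), so O_K = ℤ[√-341] and disc(K) = 4d = -1364.
467 ∤ -1364, so 467 is unramified.
Compute (-341/467) via Euler: 126^((467-1)/2) mod 467 = 466, so (-341/467) = -1.
d is a non-residue mod p, hence 467 remains inert in O_K.

inert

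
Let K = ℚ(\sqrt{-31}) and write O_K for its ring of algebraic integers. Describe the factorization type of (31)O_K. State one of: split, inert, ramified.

ramified — (31) = 𝔭²

d = -31 ≡ 1 (mod 4), so O_K = ℤ[(1+√-31)/2] and disc(K) = d = -31.
Ramification test: 31 | -31. The prime 31 ramifies in K.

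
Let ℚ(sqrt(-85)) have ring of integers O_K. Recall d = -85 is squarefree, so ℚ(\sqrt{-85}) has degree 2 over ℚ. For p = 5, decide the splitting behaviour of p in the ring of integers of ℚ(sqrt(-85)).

Since -85 ≢ 1 mod 4, the ring of integers is ℤ[√-85] with discriminant 4·(-85) = -340.
disc(K) = -340 = 5·(-68), so p = 5 is ramified.

5 is ramified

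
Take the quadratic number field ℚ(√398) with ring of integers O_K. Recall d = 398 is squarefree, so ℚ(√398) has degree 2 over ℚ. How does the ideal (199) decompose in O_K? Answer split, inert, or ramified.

ramified — (199) = 𝔭²

398 mod 4 = 2, hence disc K = 4·398 = 1592 and O_K = ℤ[√398].
Ramification test: 199 | 1592. The prime 199 ramifies in K.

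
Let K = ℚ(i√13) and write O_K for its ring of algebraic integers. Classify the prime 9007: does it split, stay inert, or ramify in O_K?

-13 mod 4 = 3, hence disc K = 4·(-13) = -52 and O_K = ℤ[√-13].
Since gcd(9007, -52) = 1 the prime 9007 does not ramify.
Compute (-13/9007) via Euler: 8994^((9007-1)/2) mod 9007 = 1, so (-13/9007) = 1.
Legendre symbol 1 ⇒ 9007 is split.

splits completely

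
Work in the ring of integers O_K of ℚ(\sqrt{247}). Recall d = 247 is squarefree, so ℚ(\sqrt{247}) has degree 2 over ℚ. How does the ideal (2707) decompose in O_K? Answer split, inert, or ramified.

247 mod 4 = 3, hence disc K = 4·247 = 988 and O_K = ℤ[√247].
Since gcd(2707, 988) = 1 the prime 2707 does not ramify.
Euler's criterion: 247^1353 mod 2707 = 2706. Thus (247|2707) = -1.
(247/2707) = -1, so 2707 is inert.

2707 remains inert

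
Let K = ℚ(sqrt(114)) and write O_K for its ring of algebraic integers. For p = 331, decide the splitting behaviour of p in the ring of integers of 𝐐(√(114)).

d = 114 ≡ 2 (mod 4), so O_K = ℤ[√114] and disc(K) = 4d = 456.
331 ∤ 456, so 331 is unramified.
Compute (114/331) via Euler: 114^((331-1)/2) mod 331 = 1, so (114/331) = 1.
Legendre symbol 1 ⇒ 331 is split.

p splits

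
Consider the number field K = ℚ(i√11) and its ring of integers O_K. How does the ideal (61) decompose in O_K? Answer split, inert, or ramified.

p is inert

-11 mod 4 = 1, hence disc K = -11 and O_K = ℤ[(1+√-11)/2].
disc(K) = -11 is not divisible by 61; 61 is unramified.
Euler's criterion: (-11)^30 mod 61 = 60. Thus (-11|61) = -1.
d is a non-residue mod p, hence 61 remains inert in O_K.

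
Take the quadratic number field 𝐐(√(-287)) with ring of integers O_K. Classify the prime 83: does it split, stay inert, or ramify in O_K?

d = -287 ≡ 1 (mod 4), so O_K = ℤ[(1+√-287)/2] and disc(K) = d = -287.
83 ∤ -287, so 83 is unramified.
Legendre symbol by Euler's criterion: (-287/83) ≡ (-287)^41 ≡ 82 (mod 83), i.e. (-287/83) = -1.
d is a non-residue mod p, hence 83 remains inert in O_K.

inert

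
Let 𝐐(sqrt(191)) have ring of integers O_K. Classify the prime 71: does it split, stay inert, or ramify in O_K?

d = 191 ≡ 3 (mod 4), so O_K = ℤ[√191] and disc(K) = 4d = 764.
71 ∤ 764, so 71 is unramified.
(191/71) = 49^35 mod 71 = 1, giving Legendre symbol 1.
(191/71) = 1, so 71 splits.

split — (71) = 𝔭₁𝔭₂ with 𝔭₁ ≠ 𝔭₂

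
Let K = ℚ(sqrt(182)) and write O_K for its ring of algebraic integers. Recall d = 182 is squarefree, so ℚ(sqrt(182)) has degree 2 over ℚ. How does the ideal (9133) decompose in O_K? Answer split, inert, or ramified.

9133 remains inert

d = 182 ≡ 2 (mod 4), so O_K = ℤ[√182] and disc(K) = 4d = 728.
9133 ∤ 728, so 9133 is unramified.
Compute (182/9133) via Euler: 182^((9133-1)/2) mod 9133 = 9132, so (182/9133) = -1.
d is a non-residue mod p, hence 9133 remains inert in O_K.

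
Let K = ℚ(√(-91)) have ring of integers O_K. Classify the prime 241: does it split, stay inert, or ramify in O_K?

-91 mod 4 = 1, hence disc K = -91 and O_K = ℤ[(1+√-91)/2].
241 ∤ -91, so 241 is unramified.
Legendre symbol by Euler's criterion: (-91/241) ≡ (-91)^120 ≡ 1 (mod 241), i.e. (-91/241) = 1.
d is a quadratic residue mod p, hence 241 splits in O_K.

splits completely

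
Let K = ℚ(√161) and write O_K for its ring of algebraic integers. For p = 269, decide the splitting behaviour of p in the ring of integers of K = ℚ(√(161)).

269 remains inert

Since 161 ≡ 1 mod 4, the ring of integers is ℤ[(1+√161)/2] with discriminant 161.
269 ∤ 161, so 269 is unramified.
Compute (161/269) via Euler: 161^((269-1)/2) mod 269 = 268, so (161/269) = -1.
d is a non-residue mod p, hence 269 remains inert in O_K.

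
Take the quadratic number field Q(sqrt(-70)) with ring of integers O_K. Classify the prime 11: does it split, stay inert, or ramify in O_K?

-70 mod 4 = 2, hence disc K = 4·(-70) = -280 and O_K = ℤ[√-70].
disc(K) = -280 is not divisible by 11; 11 is unramified.
Legendre symbol by Euler's criterion: (-70/11) ≡ (-70)^5 ≡ 10 (mod 11), i.e. (-70/11) = -1.
Legendre symbol -1 ⇒ 11 is inert.

remains prime (inert)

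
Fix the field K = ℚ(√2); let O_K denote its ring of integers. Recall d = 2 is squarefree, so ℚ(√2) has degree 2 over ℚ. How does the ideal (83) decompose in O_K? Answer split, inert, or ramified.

2 mod 4 = 2, hence disc K = 4·2 = 8 and O_K = ℤ[√2].
83 ∤ 8, so 83 is unramified.
Compute (2/83) via Euler: 2^((83-1)/2) mod 83 = 82, so (2/83) = -1.
(2/83) = -1, so 83 is inert.

inert — (83) stays prime in O_K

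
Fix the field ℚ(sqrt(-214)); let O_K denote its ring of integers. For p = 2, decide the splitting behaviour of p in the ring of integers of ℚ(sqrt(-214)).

-214 mod 4 = 2, hence disc K = 4·(-214) = -856 and O_K = ℤ[√-214].
disc(K) = -856 = 2·(-428), so p = 2 is ramified.

p ramifies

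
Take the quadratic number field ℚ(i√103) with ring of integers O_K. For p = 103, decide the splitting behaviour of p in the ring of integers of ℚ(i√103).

ramifies in O_K

-103 mod 4 = 1, hence disc K = -103 and O_K = ℤ[(1+√-103)/2].
disc(K) = -103 = 103·(-1), so p = 103 is ramified.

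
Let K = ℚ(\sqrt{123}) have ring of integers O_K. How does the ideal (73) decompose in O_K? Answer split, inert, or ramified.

123 mod 4 = 3, hence disc K = 4·123 = 492 and O_K = ℤ[√123].
73 ∤ 492, so 73 is unramified.
Compute (123/73) via Euler: 50^((73-1)/2) mod 73 = 1, so (123/73) = 1.
d is a quadratic residue mod p, hence 73 splits in O_K.

splits completely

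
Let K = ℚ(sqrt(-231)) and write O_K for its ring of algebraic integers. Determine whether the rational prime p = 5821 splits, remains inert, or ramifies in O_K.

Since -231 ≡ 1 mod 4, the ring of integers is ℤ[(1+√-231)/2] with discriminant -231.
5821 ∤ -231, so 5821 is unramified.
Euler's criterion: (-231)^2910 mod 5821 = 5820. Thus (-231|5821) = -1.
Legendre symbol -1 ⇒ 5821 is inert.

5821 remains inert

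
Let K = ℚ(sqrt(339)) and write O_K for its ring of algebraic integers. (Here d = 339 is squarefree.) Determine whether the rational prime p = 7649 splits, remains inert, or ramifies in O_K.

splits completely

Since 339 ≢ 1 mod 4, the ring of integers is ℤ[√339] with discriminant 4·339 = 1356.
disc(K) = 1356 is not divisible by 7649; 7649 is unramified.
Compute (339/7649) via Euler: 339^((7649-1)/2) mod 7649 = 1, so (339/7649) = 1.
d is a quadratic residue mod p, hence 7649 splits in O_K.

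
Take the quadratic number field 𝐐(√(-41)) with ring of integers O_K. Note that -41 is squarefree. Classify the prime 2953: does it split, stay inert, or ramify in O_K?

d = -41 ≡ 3 (mod 4), so O_K = ℤ[√-41] and disc(K) = 4d = -164.
disc(K) = -164 is not divisible by 2953; 2953 is unramified.
Legendre symbol by Euler's criterion: (-41/2953) ≡ (-41)^1476 ≡ 1 (mod 2953), i.e. (-41/2953) = 1.
d is a quadratic residue mod p, hence 2953 splits in O_K.

2953 splits in O_K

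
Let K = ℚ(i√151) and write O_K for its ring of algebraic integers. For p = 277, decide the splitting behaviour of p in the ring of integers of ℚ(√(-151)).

d = -151 ≡ 1 (mod 4), so O_K = ℤ[(1+√-151)/2] and disc(K) = d = -151.
277 ∤ -151, so 277 is unramified.
Legendre symbol by Euler's criterion: (-151/277) ≡ (-151)^138 ≡ 276 (mod 277), i.e. (-151/277) = -1.
d is a non-residue mod p, hence 277 remains inert in O_K.

p is inert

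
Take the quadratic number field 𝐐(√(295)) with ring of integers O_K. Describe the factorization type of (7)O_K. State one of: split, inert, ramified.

split — (7) = 𝔭₁𝔭₂ with 𝔭₁ ≠ 𝔭₂

d = 295 ≡ 3 (mod 4), so O_K = ℤ[√295] and disc(K) = 4d = 1180.
Since gcd(7, 1180) = 1 the prime 7 does not ramify.
(295/7) = 1^3 mod 7 = 1, giving Legendre symbol 1.
d is a quadratic residue mod p, hence 7 splits in O_K.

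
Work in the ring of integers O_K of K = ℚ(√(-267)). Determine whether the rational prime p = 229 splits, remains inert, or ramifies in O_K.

d = -267 ≡ 1 (mod 4), so O_K = ℤ[(1+√-267)/2] and disc(K) = d = -267.
Since gcd(229, -267) = 1 the prime 229 does not ramify.
Legendre symbol by Euler's criterion: (-267/229) ≡ (-267)^114 ≡ 228 (mod 229), i.e. (-267/229) = -1.
(-267/229) = -1, so 229 is inert.

p is inert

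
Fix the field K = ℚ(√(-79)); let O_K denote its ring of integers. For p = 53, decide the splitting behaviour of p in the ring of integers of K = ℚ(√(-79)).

53 remains inert

Since -79 ≡ 1 mod 4, the ring of integers is ℤ[(1+√-79)/2] with discriminant -79.
disc(K) = -79 is not divisible by 53; 53 is unramified.
Legendre symbol by Euler's criterion: (-79/53) ≡ (-79)^26 ≡ 52 (mod 53), i.e. (-79/53) = -1.
Legendre symbol -1 ⇒ 53 is inert.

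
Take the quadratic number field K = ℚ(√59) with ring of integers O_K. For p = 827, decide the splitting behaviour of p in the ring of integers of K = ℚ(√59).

p is inert

59 mod 4 = 3, hence disc K = 4·59 = 236 and O_K = ℤ[√59].
disc(K) = 236 is not divisible by 827; 827 is unramified.
Legendre symbol by Euler's criterion: (59/827) ≡ 59^413 ≡ 826 (mod 827), i.e. (59/827) = -1.
d is a non-residue mod p, hence 827 remains inert in O_K.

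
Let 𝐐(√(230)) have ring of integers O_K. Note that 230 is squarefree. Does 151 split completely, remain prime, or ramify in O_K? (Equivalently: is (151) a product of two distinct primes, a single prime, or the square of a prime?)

Since 230 ≢ 1 mod 4, the ring of integers is ℤ[√230] with discriminant 4·230 = 920.
disc(K) = 920 is not divisible by 151; 151 is unramified.
(230/151) = 79^75 mod 151 = 150, giving Legendre symbol -1.
(230/151) = -1, so 151 is inert.

inert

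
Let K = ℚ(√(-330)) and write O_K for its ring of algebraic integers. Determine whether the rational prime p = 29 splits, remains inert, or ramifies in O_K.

Since -330 ≢ 1 mod 4, the ring of integers is ℤ[√-330] with discriminant 4·(-330) = -1320.
disc(K) = -1320 is not divisible by 29; 29 is unramified.
Compute (-330/29) via Euler: 18^((29-1)/2) mod 29 = 28, so (-330/29) = -1.
Legendre symbol -1 ⇒ 29 is inert.

inert — (29) stays prime in O_K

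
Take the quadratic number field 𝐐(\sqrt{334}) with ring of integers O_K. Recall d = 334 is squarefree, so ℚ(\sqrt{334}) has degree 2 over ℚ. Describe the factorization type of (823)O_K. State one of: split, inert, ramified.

split

334 mod 4 = 2, hence disc K = 4·334 = 1336 and O_K = ℤ[√334].
Since gcd(823, 1336) = 1 the prime 823 does not ramify.
Euler's criterion: 334^411 mod 823 = 1. Thus (334|823) = 1.
Legendre symbol 1 ⇒ 823 is split.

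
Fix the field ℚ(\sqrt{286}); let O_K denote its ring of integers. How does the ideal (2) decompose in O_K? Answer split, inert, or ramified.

2 is ramified

286 mod 4 = 2, hence disc K = 4·286 = 1144 and O_K = ℤ[√286].
2 divides disc(K) = 1144, so 2 ramifies.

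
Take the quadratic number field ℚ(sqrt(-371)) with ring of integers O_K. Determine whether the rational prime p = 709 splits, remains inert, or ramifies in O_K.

inert — (709) stays prime in O_K

Since -371 ≡ 1 mod 4, the ring of integers is ℤ[(1+√-371)/2] with discriminant -371.
disc(K) = -371 is not divisible by 709; 709 is unramified.
Compute (-371/709) via Euler: 338^((709-1)/2) mod 709 = 708, so (-371/709) = -1.
(-371/709) = -1, so 709 is inert.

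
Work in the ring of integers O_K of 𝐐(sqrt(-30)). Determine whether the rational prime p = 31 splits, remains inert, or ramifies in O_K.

d = -30 ≡ 2 (mod 4), so O_K = ℤ[√-30] and disc(K) = 4d = -120.
disc(K) = -120 is not divisible by 31; 31 is unramified.
Compute (-30/31) via Euler: 1^((31-1)/2) mod 31 = 1, so (-30/31) = 1.
(-30/31) = 1, so 31 splits.

splits completely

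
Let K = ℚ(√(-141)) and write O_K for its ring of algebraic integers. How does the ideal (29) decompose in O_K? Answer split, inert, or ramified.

Since -141 ≢ 1 mod 4, the ring of integers is ℤ[√-141] with discriminant 4·(-141) = -564.
disc(K) = -564 is not divisible by 29; 29 is unramified.
Legendre symbol by Euler's criterion: (-141/29) ≡ (-141)^14 ≡ 1 (mod 29), i.e. (-141/29) = 1.
(-141/29) = 1, so 29 splits.

29 splits in O_K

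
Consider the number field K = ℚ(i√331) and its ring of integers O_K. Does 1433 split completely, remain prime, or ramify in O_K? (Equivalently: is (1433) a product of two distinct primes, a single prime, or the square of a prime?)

d = -331 ≡ 1 (mod 4), so O_K = ℤ[(1+√-331)/2] and disc(K) = d = -331.
Since gcd(1433, -331) = 1 the prime 1433 does not ramify.
Legendre symbol by Euler's criterion: (-331/1433) ≡ (-331)^716 ≡ 1 (mod 1433), i.e. (-331/1433) = 1.
Legendre symbol 1 ⇒ 1433 is split.

split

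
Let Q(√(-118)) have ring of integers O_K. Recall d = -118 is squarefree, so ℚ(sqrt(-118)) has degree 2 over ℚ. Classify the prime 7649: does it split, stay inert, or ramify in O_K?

remains prime (inert)

-118 mod 4 = 2, hence disc K = 4·(-118) = -472 and O_K = ℤ[√-118].
Since gcd(7649, -472) = 1 the prime 7649 does not ramify.
Legendre symbol by Euler's criterion: (-118/7649) ≡ (-118)^3824 ≡ 7648 (mod 7649), i.e. (-118/7649) = -1.
(-118/7649) = -1, so 7649 is inert.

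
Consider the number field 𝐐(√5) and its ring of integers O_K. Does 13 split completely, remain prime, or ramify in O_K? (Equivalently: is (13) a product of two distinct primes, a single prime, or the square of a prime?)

inert — (13) stays prime in O_K

Since 5 ≡ 1 mod 4, the ring of integers is ℤ[(1+√5)/2] with discriminant 5.
disc(K) = 5 is not divisible by 13; 13 is unramified.
Euler's criterion: 5^6 mod 13 = 12. Thus (5|13) = -1.
d is a non-residue mod p, hence 13 remains inert in O_K.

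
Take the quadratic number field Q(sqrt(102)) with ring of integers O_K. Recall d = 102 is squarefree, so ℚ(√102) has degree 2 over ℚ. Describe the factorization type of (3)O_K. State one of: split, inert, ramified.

ramified — (3) = 𝔭²

Since 102 ≢ 1 mod 4, the ring of integers is ℤ[√102] with discriminant 4·102 = 408.
3 divides disc(K) = 408, so 3 ramifies.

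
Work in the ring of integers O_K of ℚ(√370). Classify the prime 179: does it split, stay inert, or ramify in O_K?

d = 370 ≡ 2 (mod 4), so O_K = ℤ[√370] and disc(K) = 4d = 1480.
179 ∤ 1480, so 179 is unramified.
Legendre symbol by Euler's criterion: (370/179) ≡ 370^89 ≡ 1 (mod 179), i.e. (370/179) = 1.
(370/179) = 1, so 179 splits.

splits completely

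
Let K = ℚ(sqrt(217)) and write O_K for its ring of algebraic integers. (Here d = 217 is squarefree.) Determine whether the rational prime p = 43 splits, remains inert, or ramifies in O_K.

inert

Since 217 ≡ 1 mod 4, the ring of integers is ℤ[(1+√217)/2] with discriminant 217.
Since gcd(43, 217) = 1 the prime 43 does not ramify.
Compute (217/43) via Euler: 2^((43-1)/2) mod 43 = 42, so (217/43) = -1.
(217/43) = -1, so 43 is inert.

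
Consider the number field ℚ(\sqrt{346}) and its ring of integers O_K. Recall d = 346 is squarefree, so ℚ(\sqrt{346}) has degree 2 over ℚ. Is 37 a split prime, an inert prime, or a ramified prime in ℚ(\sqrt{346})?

inert — (37) stays prime in O_K

346 mod 4 = 2, hence disc K = 4·346 = 1384 and O_K = ℤ[√346].
37 ∤ 1384, so 37 is unramified.
Compute (346/37) via Euler: 13^((37-1)/2) mod 37 = 36, so (346/37) = -1.
d is a non-residue mod p, hence 37 remains inert in O_K.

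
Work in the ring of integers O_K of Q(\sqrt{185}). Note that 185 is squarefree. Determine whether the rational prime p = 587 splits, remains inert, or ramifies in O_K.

split

Since 185 ≡ 1 mod 4, the ring of integers is ℤ[(1+√185)/2] with discriminant 185.
disc(K) = 185 is not divisible by 587; 587 is unramified.
Compute (185/587) via Euler: 185^((587-1)/2) mod 587 = 1, so (185/587) = 1.
d is a quadratic residue mod p, hence 587 splits in O_K.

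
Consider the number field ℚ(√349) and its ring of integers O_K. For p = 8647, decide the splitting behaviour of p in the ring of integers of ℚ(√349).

349 mod 4 = 1, hence disc K = 349 and O_K = ℤ[(1+√349)/2].
Since gcd(8647, 349) = 1 the prime 8647 does not ramify.
Euler's criterion: 349^4323 mod 8647 = 1. Thus (349|8647) = 1.
(349/8647) = 1, so 8647 splits.

splits completely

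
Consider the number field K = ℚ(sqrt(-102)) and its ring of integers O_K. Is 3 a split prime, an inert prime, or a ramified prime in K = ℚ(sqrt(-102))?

ramified

-102 mod 4 = 2, hence disc K = 4·(-102) = -408 and O_K = ℤ[√-102].
3 divides disc(K) = -408, so 3 ramifies.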